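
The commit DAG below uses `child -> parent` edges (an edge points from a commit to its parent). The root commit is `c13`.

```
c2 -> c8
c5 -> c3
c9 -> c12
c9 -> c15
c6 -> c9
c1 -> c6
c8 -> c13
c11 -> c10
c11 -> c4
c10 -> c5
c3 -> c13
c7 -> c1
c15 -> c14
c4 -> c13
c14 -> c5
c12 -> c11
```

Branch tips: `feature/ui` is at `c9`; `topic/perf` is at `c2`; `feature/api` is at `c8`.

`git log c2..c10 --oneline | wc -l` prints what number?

3

Reachable from c10: {c10, c13, c3, c5}.
Reachable from c2: {c13, c2, c8}.
In c10's history but not c2's: {c10, c3, c5} — 3 commits.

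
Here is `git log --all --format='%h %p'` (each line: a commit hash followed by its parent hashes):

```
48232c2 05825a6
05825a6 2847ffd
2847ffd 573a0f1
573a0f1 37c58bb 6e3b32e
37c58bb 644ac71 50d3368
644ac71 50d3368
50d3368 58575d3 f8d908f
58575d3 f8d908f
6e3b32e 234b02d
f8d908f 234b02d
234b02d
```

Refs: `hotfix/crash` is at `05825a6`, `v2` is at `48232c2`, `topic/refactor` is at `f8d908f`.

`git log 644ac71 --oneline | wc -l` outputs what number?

Walking parent pointers from 644ac71: reachable set = {234b02d, 50d3368, 58575d3, 644ac71, f8d908f}.
That is 5 commits.

5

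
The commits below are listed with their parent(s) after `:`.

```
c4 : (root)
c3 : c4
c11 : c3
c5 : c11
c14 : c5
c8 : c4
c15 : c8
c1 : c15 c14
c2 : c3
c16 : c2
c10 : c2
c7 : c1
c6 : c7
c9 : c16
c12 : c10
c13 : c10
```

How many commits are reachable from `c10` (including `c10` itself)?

Walking parent pointers from c10: reachable set = {c10, c2, c3, c4}.
That is 4 commits.

4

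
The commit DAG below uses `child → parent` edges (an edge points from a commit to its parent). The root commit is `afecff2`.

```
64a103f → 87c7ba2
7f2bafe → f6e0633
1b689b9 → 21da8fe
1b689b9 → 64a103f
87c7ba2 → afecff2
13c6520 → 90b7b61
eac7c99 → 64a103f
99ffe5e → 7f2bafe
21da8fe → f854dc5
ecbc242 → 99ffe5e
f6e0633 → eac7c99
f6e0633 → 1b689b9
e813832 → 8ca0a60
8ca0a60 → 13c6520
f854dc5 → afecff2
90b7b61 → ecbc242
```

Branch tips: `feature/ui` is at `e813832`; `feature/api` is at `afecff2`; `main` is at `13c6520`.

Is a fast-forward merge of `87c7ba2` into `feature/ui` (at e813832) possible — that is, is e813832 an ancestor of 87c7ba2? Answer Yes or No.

A fast-forward from e813832 to 87c7ba2 is possible iff e813832 is an ancestor of 87c7ba2.
Ancestors of 87c7ba2: {87c7ba2, afecff2}.
e813832 is not among them, so fast-forward is not possible.

No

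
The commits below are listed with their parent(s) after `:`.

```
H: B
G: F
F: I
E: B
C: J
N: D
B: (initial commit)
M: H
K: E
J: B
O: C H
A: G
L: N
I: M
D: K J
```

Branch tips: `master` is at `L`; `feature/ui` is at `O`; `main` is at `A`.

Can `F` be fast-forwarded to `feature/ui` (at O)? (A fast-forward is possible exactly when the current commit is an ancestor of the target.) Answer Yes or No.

No

A fast-forward from F to O is possible iff F is an ancestor of O.
Ancestors of O: {B, C, H, J, O}.
F is not among them, so fast-forward is not possible.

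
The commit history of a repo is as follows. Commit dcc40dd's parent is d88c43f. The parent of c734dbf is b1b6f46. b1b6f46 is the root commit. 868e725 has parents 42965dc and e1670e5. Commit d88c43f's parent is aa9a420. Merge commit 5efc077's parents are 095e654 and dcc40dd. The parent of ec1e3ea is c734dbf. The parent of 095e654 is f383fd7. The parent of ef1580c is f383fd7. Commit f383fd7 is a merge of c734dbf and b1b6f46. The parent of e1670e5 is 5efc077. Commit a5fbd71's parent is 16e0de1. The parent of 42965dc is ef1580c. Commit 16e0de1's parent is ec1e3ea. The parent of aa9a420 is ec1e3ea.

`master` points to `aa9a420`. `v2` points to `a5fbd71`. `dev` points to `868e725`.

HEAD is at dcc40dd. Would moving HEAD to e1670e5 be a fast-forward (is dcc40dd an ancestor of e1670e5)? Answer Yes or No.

Yes

A fast-forward from dcc40dd to e1670e5 is possible iff dcc40dd is an ancestor of e1670e5.
Ancestors of e1670e5: {095e654, 5efc077, aa9a420, b1b6f46, c734dbf, d88c43f, dcc40dd, e1670e5, ec1e3ea, f383fd7}.
dcc40dd is among them, so fast-forward is possible.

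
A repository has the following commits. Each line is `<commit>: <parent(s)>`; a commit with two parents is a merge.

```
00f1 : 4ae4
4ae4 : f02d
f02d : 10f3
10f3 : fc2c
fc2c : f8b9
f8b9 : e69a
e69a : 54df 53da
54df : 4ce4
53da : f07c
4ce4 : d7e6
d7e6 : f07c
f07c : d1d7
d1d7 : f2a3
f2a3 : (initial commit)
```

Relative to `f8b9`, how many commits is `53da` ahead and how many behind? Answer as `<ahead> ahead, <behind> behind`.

Reachable from 53da: {53da, d1d7, f07c, f2a3}.
Reachable from f8b9: {4ce4, 53da, 54df, d1d7, d7e6, e69a, f07c, f2a3, f8b9}.
Only in 53da's history (ahead): {} — 0.
Only in f8b9's history (behind): {4ce4, 54df, d7e6, e69a, f8b9} — 5.

0 ahead, 5 behind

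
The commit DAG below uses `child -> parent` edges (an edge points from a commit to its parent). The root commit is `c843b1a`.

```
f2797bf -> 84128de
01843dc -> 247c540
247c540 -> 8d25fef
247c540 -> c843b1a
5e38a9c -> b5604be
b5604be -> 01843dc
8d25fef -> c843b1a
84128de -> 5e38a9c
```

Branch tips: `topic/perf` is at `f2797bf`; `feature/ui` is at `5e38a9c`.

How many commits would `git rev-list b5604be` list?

Walking parent pointers from b5604be: reachable set = {01843dc, 247c540, 8d25fef, b5604be, c843b1a}.
That is 5 commits.

5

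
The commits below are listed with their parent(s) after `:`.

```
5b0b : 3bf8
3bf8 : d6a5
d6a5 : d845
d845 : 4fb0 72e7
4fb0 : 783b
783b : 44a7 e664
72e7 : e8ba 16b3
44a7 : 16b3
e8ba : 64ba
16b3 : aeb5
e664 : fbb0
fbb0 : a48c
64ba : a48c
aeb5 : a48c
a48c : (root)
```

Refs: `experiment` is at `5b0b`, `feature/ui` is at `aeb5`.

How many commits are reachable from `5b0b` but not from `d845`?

Reachable from 5b0b: {16b3, 3bf8, 44a7, 4fb0, 5b0b, 64ba, 72e7, 783b, a48c, aeb5, d6a5, d845, e664, e8ba, fbb0}.
Reachable from d845: {16b3, 44a7, 4fb0, 64ba, 72e7, 783b, a48c, aeb5, d845, e664, e8ba, fbb0}.
In 5b0b's history but not d845's: {3bf8, 5b0b, d6a5} — 3 commits.

3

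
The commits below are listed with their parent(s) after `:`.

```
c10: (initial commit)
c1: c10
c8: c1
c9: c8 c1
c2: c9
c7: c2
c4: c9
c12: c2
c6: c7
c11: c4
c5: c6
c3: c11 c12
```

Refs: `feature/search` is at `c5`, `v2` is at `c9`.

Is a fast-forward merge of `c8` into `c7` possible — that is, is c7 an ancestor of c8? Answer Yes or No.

No

A fast-forward from c7 to c8 is possible iff c7 is an ancestor of c8.
Ancestors of c8: {c1, c10, c8}.
c7 is not among them, so fast-forward is not possible.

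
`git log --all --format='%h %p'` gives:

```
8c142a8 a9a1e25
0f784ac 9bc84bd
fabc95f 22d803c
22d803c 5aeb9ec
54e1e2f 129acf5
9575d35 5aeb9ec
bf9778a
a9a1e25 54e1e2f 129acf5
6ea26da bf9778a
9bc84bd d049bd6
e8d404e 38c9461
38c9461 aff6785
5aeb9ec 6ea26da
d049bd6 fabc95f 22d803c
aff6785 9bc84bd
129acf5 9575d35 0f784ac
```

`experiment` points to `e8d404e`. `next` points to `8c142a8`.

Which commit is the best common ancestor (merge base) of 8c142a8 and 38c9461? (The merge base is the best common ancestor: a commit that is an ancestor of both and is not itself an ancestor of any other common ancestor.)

9bc84bd

Ancestors of 8c142a8: {0f784ac, 129acf5, 22d803c, 54e1e2f, 5aeb9ec, 6ea26da, 8c142a8, 9575d35, 9bc84bd, a9a1e25, bf9778a, d049bd6, fabc95f}.
Ancestors of 38c9461: {22d803c, 38c9461, 5aeb9ec, 6ea26da, 9bc84bd, aff6785, bf9778a, d049bd6, fabc95f}.
Common ancestors: {22d803c, 5aeb9ec, 6ea26da, 9bc84bd, bf9778a, d049bd6, fabc95f}.
Among these, 9bc84bd is not an ancestor of any other common ancestor — it is the merge base.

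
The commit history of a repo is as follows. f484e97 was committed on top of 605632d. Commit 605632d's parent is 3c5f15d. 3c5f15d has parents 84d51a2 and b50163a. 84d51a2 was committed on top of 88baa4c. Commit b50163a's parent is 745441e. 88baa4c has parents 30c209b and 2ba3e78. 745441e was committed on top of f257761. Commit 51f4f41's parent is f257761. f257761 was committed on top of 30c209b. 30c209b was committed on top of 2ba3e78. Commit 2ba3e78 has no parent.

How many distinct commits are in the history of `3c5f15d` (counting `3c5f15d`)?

Walking parent pointers from 3c5f15d: reachable set = {2ba3e78, 30c209b, 3c5f15d, 745441e, 84d51a2, 88baa4c, b50163a, f257761}.
That is 8 commits.

8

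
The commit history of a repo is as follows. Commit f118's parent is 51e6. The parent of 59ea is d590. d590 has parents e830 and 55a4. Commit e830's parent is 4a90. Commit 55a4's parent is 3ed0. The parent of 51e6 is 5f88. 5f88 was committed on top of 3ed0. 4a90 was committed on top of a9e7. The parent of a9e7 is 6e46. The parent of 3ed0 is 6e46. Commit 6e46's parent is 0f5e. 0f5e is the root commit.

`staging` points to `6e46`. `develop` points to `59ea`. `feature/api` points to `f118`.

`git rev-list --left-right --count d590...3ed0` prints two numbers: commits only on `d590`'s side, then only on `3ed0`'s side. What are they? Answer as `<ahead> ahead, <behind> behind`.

5 ahead, 0 behind

Reachable from d590: {0f5e, 3ed0, 4a90, 55a4, 6e46, a9e7, d590, e830}.
Reachable from 3ed0: {0f5e, 3ed0, 6e46}.
Only in d590's history (ahead): {4a90, 55a4, a9e7, d590, e830} — 5.
Only in 3ed0's history (behind): {} — 0.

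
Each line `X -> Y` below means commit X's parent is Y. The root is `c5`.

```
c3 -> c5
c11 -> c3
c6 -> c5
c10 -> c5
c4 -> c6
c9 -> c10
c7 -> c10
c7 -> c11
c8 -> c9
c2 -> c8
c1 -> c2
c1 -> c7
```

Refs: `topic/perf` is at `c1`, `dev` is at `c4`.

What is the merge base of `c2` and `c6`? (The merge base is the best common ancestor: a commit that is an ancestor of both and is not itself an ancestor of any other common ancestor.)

c5

Ancestors of c2: {c10, c2, c5, c8, c9}.
Ancestors of c6: {c5, c6}.
Common ancestors: {c5}.
The only common ancestor is c5, so it is the merge base.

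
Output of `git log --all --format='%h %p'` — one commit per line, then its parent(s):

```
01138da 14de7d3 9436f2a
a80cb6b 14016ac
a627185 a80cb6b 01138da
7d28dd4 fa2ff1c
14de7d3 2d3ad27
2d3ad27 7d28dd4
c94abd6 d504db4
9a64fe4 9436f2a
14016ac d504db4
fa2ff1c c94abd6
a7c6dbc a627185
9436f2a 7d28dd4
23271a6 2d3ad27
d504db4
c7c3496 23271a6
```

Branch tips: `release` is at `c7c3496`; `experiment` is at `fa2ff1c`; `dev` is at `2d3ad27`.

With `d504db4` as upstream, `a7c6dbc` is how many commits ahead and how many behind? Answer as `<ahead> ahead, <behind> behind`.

Reachable from a7c6dbc: {01138da, 14016ac, 14de7d3, 2d3ad27, 7d28dd4, 9436f2a, a627185, a7c6dbc, a80cb6b, c94abd6, d504db4, fa2ff1c}.
Reachable from d504db4: {d504db4}.
Only in a7c6dbc's history (ahead): {01138da, 14016ac, 14de7d3, 2d3ad27, 7d28dd4, 9436f2a, a627185, a7c6dbc, a80cb6b, c94abd6, fa2ff1c} — 11.
Only in d504db4's history (behind): {} — 0.

11 ahead, 0 behind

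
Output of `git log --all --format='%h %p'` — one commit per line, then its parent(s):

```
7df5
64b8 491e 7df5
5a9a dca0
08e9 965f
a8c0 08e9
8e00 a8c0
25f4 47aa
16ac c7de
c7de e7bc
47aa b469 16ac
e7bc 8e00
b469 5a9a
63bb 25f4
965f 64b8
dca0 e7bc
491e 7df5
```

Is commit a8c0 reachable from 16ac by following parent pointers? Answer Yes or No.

Ancestors of 16ac (commits reachable by following parents): {08e9, 16ac, 491e, 64b8, 7df5, 8e00, 965f, a8c0, c7de, e7bc}.
a8c0 is in that set, so it is an ancestor of 16ac.

Yes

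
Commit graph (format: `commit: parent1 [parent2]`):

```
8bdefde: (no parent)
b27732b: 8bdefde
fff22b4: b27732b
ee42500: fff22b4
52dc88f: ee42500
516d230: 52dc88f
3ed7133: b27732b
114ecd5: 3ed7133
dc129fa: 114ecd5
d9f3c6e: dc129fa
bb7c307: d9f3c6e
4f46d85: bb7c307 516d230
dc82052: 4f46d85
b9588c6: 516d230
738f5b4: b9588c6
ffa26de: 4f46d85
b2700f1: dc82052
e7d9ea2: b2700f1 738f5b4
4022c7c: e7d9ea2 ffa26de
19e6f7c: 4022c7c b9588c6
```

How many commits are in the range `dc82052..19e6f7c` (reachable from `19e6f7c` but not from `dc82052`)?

7

Reachable from 19e6f7c: {114ecd5, 19e6f7c, 3ed7133, 4022c7c, 4f46d85, 516d230, 52dc88f, 738f5b4, 8bdefde, b2700f1, b27732b, b9588c6, bb7c307, d9f3c6e, dc129fa, dc82052, e7d9ea2, ee42500, ffa26de, fff22b4}.
Reachable from dc82052: {114ecd5, 3ed7133, 4f46d85, 516d230, 52dc88f, 8bdefde, b27732b, bb7c307, d9f3c6e, dc129fa, dc82052, ee42500, fff22b4}.
In 19e6f7c's history but not dc82052's: {19e6f7c, 4022c7c, 738f5b4, b2700f1, b9588c6, e7d9ea2, ffa26de} — 7 commits.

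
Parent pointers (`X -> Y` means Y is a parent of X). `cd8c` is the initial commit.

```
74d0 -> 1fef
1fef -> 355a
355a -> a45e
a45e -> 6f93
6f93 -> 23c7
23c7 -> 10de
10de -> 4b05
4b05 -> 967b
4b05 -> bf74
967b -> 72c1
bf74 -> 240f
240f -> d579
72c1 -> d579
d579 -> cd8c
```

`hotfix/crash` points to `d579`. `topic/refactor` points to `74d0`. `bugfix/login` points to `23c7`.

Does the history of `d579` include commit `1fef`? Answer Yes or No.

Ancestors of d579: {cd8c, d579}.
1fef is not in that set, so it is not an ancestor of d579.

No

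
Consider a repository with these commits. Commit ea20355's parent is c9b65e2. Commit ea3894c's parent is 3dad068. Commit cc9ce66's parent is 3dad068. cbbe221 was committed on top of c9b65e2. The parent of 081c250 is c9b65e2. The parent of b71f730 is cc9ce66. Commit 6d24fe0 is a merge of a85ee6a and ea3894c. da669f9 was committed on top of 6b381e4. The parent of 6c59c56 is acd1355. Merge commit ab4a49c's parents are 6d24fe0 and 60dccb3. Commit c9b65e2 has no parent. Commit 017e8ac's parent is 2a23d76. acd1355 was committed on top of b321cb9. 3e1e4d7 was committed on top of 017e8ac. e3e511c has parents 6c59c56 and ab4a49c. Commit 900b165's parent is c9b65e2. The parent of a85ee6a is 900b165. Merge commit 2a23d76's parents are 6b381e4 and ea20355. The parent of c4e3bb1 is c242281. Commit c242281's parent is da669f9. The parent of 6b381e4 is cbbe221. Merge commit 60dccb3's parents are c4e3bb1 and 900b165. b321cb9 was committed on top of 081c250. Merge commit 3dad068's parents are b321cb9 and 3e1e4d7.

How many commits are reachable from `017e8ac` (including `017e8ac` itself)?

Walking parent pointers from 017e8ac: reachable set = {017e8ac, 2a23d76, 6b381e4, c9b65e2, cbbe221, ea20355}.
That is 6 commits.

6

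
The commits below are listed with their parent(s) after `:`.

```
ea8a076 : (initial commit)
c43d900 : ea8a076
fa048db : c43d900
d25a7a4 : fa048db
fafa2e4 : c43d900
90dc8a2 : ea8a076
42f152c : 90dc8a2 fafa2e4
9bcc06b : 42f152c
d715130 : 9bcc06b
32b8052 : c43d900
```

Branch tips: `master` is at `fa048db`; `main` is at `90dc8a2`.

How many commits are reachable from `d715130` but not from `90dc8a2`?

5

Reachable from d715130: {42f152c, 90dc8a2, 9bcc06b, c43d900, d715130, ea8a076, fafa2e4}.
Reachable from 90dc8a2: {90dc8a2, ea8a076}.
In d715130's history but not 90dc8a2's: {42f152c, 9bcc06b, c43d900, d715130, fafa2e4} — 5 commits.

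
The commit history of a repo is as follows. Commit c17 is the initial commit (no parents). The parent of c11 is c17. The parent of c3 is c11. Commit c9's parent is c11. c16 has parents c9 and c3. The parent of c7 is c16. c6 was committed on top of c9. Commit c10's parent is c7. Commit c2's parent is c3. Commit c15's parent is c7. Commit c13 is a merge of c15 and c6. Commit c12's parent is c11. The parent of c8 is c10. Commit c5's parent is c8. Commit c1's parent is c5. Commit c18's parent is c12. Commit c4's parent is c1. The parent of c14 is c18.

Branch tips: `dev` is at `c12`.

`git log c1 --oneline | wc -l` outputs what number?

Walking parent pointers from c1: reachable set = {c1, c10, c11, c16, c17, c3, c5, c7, c8, c9}.
That is 10 commits.

10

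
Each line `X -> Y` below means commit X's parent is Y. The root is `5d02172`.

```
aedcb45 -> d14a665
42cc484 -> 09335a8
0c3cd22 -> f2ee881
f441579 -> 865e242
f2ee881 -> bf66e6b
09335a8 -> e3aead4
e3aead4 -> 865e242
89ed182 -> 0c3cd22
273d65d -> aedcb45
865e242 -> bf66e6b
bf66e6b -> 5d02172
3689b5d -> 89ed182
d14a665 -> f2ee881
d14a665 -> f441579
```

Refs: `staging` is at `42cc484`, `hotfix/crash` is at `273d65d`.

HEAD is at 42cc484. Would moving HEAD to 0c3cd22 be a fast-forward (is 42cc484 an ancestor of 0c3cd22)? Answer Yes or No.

A fast-forward from 42cc484 to 0c3cd22 is possible iff 42cc484 is an ancestor of 0c3cd22.
Ancestors of 0c3cd22: {0c3cd22, 5d02172, bf66e6b, f2ee881}.
42cc484 is not among them, so fast-forward is not possible.

No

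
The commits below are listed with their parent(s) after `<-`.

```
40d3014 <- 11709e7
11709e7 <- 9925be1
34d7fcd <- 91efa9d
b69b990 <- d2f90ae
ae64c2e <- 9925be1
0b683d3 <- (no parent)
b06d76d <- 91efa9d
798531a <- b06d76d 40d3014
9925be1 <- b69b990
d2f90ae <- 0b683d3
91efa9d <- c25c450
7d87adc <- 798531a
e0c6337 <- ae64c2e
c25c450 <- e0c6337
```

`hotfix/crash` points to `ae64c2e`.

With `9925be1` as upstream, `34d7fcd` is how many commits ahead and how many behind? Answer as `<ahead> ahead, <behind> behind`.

5 ahead, 0 behind

Reachable from 34d7fcd: {0b683d3, 34d7fcd, 91efa9d, 9925be1, ae64c2e, b69b990, c25c450, d2f90ae, e0c6337}.
Reachable from 9925be1: {0b683d3, 9925be1, b69b990, d2f90ae}.
Only in 34d7fcd's history (ahead): {34d7fcd, 91efa9d, ae64c2e, c25c450, e0c6337} — 5.
Only in 9925be1's history (behind): {} — 0.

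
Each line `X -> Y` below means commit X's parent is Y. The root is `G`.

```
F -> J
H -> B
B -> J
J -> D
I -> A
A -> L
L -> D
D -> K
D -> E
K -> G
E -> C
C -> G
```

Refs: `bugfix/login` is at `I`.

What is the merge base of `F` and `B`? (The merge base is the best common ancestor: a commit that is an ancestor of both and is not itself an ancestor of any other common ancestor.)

J

Ancestors of F: {C, D, E, F, G, J, K}.
Ancestors of B: {B, C, D, E, G, J, K}.
Common ancestors: {C, D, E, G, J, K}.
Among these, J is not an ancestor of any other common ancestor — it is the merge base.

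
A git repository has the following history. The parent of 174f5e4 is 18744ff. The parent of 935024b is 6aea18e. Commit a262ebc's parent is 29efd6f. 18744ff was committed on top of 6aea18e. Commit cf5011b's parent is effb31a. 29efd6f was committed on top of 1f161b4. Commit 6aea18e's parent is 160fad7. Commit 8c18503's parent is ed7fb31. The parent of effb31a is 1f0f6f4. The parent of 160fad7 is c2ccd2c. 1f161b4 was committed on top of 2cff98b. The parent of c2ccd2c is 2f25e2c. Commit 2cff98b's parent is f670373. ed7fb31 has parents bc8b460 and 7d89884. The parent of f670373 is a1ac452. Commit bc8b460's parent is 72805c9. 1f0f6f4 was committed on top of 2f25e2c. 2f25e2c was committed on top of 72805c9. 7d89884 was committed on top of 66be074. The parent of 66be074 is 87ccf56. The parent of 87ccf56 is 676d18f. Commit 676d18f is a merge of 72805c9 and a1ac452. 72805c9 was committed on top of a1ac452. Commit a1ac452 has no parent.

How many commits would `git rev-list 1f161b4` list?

4

Walking parent pointers from 1f161b4: reachable set = {1f161b4, 2cff98b, a1ac452, f670373}.
That is 4 commits.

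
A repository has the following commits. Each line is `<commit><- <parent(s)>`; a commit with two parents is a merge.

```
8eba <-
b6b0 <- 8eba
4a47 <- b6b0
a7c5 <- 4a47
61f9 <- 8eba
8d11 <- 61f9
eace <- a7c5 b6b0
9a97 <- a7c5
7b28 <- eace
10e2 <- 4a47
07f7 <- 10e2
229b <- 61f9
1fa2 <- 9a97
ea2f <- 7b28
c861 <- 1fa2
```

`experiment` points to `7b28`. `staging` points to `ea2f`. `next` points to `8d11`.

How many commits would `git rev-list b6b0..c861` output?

Reachable from c861: {1fa2, 4a47, 8eba, 9a97, a7c5, b6b0, c861}.
Reachable from b6b0: {8eba, b6b0}.
In c861's history but not b6b0's: {1fa2, 4a47, 9a97, a7c5, c861} — 5 commits.

5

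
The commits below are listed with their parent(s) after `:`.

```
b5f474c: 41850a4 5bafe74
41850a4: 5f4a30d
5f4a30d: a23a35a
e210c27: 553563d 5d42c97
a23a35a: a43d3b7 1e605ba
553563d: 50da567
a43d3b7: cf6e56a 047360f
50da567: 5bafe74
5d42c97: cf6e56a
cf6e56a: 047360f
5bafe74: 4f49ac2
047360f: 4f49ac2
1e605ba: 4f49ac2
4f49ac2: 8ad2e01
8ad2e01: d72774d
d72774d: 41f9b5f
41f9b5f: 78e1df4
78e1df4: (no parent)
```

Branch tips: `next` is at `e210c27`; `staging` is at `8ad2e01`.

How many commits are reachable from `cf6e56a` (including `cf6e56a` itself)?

7

Walking parent pointers from cf6e56a: reachable set = {047360f, 41f9b5f, 4f49ac2, 78e1df4, 8ad2e01, cf6e56a, d72774d}.
That is 7 commits.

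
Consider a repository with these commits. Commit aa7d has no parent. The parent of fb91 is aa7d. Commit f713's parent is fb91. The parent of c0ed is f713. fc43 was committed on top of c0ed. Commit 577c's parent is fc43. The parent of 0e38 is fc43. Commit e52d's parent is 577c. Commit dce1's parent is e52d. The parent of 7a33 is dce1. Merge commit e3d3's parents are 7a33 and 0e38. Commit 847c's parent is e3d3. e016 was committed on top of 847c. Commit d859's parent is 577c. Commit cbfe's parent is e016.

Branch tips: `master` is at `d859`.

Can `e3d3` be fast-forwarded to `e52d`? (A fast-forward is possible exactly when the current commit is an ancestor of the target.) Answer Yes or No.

No

A fast-forward from e3d3 to e52d is possible iff e3d3 is an ancestor of e52d.
Ancestors of e52d: {577c, aa7d, c0ed, e52d, f713, fb91, fc43}.
e3d3 is not among them, so fast-forward is not possible.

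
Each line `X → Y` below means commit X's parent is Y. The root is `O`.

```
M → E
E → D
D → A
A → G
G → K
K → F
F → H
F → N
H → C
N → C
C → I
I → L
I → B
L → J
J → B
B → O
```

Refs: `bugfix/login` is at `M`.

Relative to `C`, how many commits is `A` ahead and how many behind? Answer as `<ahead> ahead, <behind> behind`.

Reachable from A: {A, B, C, F, G, H, I, J, K, L, N, O}.
Reachable from C: {B, C, I, J, L, O}.
Only in A's history (ahead): {A, F, G, H, K, N} — 6.
Only in C's history (behind): {} — 0.

6 ahead, 0 behind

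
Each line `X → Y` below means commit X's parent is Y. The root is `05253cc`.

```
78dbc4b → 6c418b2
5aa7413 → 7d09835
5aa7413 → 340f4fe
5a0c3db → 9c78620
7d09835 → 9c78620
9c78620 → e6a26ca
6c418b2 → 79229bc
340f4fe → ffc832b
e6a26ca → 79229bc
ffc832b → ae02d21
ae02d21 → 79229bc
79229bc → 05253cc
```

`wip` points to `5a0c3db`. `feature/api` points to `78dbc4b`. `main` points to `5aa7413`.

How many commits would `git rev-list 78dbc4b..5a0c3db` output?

Reachable from 5a0c3db: {05253cc, 5a0c3db, 79229bc, 9c78620, e6a26ca}.
Reachable from 78dbc4b: {05253cc, 6c418b2, 78dbc4b, 79229bc}.
In 5a0c3db's history but not 78dbc4b's: {5a0c3db, 9c78620, e6a26ca} — 3 commits.

3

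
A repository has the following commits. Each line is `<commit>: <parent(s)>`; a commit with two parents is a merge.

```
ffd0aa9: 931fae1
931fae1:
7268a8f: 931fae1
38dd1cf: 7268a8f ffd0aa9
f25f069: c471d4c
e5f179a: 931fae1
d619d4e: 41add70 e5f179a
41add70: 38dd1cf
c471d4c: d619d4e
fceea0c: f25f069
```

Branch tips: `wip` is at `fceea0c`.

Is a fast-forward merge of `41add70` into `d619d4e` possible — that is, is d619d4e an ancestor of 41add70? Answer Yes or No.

No

A fast-forward from d619d4e to 41add70 is possible iff d619d4e is an ancestor of 41add70.
Ancestors of 41add70: {38dd1cf, 41add70, 7268a8f, 931fae1, ffd0aa9}.
d619d4e is not among them, so fast-forward is not possible.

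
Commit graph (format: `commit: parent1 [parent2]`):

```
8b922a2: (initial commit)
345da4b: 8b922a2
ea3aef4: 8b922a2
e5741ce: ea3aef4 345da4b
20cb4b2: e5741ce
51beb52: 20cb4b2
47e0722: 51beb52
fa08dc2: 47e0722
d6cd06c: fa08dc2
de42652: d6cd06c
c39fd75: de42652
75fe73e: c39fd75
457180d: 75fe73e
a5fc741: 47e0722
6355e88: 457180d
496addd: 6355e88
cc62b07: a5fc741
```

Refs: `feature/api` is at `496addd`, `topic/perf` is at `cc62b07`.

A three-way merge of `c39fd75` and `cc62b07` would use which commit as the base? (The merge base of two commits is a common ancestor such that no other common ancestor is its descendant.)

47e0722

Ancestors of c39fd75: {20cb4b2, 345da4b, 47e0722, 51beb52, 8b922a2, c39fd75, d6cd06c, de42652, e5741ce, ea3aef4, fa08dc2}.
Ancestors of cc62b07: {20cb4b2, 345da4b, 47e0722, 51beb52, 8b922a2, a5fc741, cc62b07, e5741ce, ea3aef4}.
Common ancestors: {20cb4b2, 345da4b, 47e0722, 51beb52, 8b922a2, e5741ce, ea3aef4}.
Among these, 47e0722 is not an ancestor of any other common ancestor — it is the merge base.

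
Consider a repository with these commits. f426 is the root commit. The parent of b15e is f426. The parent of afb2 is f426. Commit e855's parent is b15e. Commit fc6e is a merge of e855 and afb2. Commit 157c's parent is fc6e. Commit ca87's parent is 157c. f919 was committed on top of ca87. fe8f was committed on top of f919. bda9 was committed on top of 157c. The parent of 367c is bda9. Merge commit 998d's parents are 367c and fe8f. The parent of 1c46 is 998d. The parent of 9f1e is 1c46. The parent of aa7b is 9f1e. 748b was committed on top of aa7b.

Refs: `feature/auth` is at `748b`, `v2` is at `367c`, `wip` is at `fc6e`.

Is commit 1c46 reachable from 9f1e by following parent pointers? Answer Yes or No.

Yes

Ancestors of 9f1e (commits reachable by following parents): {157c, 1c46, 367c, 998d, 9f1e, afb2, b15e, bda9, ca87, e855, f426, f919, fc6e, fe8f}.
1c46 is in that set, so it is an ancestor of 9f1e.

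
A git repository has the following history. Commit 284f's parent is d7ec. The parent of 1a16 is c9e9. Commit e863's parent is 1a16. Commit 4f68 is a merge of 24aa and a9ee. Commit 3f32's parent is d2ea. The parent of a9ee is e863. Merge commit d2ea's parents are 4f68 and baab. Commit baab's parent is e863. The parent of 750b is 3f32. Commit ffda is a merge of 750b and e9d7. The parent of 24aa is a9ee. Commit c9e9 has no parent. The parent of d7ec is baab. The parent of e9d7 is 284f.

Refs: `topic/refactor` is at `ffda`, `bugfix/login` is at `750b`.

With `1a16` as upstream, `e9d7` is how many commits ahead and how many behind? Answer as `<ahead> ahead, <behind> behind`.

5 ahead, 0 behind

Reachable from e9d7: {1a16, 284f, baab, c9e9, d7ec, e863, e9d7}.
Reachable from 1a16: {1a16, c9e9}.
Only in e9d7's history (ahead): {284f, baab, d7ec, e863, e9d7} — 5.
Only in 1a16's history (behind): {} — 0.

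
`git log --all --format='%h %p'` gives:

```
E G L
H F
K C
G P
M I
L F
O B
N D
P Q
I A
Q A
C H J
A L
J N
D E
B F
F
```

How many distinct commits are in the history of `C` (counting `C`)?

12

Walking parent pointers from C: reachable set = {A, C, D, E, F, G, H, J, L, N, P, Q}.
That is 12 commits.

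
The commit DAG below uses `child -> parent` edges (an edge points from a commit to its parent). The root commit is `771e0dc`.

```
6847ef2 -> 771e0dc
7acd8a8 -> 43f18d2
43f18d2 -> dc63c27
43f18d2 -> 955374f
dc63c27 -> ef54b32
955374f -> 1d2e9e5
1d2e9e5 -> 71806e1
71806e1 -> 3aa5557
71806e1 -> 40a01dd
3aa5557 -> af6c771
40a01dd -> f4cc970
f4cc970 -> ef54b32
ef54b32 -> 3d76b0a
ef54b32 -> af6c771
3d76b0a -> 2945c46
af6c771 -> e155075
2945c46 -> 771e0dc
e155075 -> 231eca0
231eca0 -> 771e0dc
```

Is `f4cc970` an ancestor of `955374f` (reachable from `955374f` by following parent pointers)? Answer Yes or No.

Ancestors of 955374f (commits reachable by following parents): {1d2e9e5, 231eca0, 2945c46, 3aa5557, 3d76b0a, 40a01dd, 71806e1, 771e0dc, 955374f, af6c771, e155075, ef54b32, f4cc970}.
f4cc970 is in that set, so it is an ancestor of 955374f.

Yes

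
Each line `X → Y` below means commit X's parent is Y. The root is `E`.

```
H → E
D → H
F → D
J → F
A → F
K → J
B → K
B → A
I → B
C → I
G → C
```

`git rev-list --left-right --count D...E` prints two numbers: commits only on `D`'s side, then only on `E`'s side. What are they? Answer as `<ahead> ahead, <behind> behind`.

2 ahead, 0 behind

Reachable from D: {D, E, H}.
Reachable from E: {E}.
Only in D's history (ahead): {D, H} — 2.
Only in E's history (behind): {} — 0.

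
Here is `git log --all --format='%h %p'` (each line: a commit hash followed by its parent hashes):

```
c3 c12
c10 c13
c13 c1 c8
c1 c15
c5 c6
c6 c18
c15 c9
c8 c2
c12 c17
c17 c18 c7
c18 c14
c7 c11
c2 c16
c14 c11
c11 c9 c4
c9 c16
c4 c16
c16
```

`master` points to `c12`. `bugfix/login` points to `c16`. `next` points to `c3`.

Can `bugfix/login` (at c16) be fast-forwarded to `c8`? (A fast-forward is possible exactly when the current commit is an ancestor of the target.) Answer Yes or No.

Yes

A fast-forward from c16 to c8 is possible iff c16 is an ancestor of c8.
Ancestors of c8: {c16, c2, c8}.
c16 is among them, so fast-forward is possible.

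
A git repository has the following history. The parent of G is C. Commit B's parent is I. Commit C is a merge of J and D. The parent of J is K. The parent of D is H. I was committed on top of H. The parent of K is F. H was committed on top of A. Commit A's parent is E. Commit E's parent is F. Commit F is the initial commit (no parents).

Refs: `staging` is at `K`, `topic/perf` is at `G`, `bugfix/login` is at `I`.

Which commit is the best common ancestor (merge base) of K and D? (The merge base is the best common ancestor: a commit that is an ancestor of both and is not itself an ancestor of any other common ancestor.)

F

Ancestors of K: {F, K}.
Ancestors of D: {A, D, E, F, H}.
Common ancestors: {F}.
The only common ancestor is F, so it is the merge base.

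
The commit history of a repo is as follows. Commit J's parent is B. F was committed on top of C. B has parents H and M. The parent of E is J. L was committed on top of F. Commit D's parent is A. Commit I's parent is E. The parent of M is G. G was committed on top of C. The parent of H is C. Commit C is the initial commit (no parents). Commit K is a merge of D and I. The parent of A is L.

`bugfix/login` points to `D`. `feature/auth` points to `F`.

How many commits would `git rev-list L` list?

Walking parent pointers from L: reachable set = {C, F, L}.
That is 3 commits.

3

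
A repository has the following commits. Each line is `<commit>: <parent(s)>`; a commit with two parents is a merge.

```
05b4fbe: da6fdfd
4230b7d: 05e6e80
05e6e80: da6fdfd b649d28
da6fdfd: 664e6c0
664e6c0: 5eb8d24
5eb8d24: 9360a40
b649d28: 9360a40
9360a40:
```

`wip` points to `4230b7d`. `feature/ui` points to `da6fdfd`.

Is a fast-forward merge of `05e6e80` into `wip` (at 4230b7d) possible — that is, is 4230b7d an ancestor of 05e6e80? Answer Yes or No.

No

A fast-forward from 4230b7d to 05e6e80 is possible iff 4230b7d is an ancestor of 05e6e80.
Ancestors of 05e6e80: {05e6e80, 5eb8d24, 664e6c0, 9360a40, b649d28, da6fdfd}.
4230b7d is not among them, so fast-forward is not possible.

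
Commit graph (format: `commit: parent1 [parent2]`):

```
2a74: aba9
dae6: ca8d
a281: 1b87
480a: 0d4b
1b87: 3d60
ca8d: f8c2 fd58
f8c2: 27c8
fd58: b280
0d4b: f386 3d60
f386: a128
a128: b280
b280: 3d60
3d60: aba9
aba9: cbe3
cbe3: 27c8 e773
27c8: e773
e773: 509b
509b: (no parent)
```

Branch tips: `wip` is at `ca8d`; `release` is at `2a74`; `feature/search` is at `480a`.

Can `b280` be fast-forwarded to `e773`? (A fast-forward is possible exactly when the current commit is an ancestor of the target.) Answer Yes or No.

No

A fast-forward from b280 to e773 is possible iff b280 is an ancestor of e773.
Ancestors of e773: {509b, e773}.
b280 is not among them, so fast-forward is not possible.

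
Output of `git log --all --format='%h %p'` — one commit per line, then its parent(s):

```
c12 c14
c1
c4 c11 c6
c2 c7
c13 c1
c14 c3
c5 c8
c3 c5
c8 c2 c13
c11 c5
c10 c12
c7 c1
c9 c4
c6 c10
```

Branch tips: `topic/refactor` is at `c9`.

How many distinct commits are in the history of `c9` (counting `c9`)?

14

Walking parent pointers from c9: reachable set = {c1, c10, c11, c12, c13, c14, c2, c3, c4, c5, c6, c7, c8, c9}.
That is 14 commits.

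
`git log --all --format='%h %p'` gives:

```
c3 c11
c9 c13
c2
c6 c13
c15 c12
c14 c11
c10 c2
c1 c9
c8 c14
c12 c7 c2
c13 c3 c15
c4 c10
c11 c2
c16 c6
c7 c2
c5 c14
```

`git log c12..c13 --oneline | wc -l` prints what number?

Reachable from c13: {c11, c12, c13, c15, c2, c3, c7}.
Reachable from c12: {c12, c2, c7}.
In c13's history but not c12's: {c11, c13, c15, c3} — 4 commits.

4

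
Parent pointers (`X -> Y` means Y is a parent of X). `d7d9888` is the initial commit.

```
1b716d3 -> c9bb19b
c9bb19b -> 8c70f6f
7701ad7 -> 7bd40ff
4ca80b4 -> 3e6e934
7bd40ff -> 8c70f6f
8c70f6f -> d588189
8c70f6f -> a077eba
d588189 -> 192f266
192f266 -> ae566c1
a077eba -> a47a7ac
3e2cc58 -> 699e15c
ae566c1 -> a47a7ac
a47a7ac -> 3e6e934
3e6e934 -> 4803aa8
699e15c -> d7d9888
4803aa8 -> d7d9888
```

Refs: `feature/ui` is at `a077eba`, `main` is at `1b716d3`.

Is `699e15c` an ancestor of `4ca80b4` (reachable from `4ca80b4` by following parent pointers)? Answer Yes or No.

Ancestors of 4ca80b4: {3e6e934, 4803aa8, 4ca80b4, d7d9888}.
699e15c is not in that set, so it is not an ancestor of 4ca80b4.

No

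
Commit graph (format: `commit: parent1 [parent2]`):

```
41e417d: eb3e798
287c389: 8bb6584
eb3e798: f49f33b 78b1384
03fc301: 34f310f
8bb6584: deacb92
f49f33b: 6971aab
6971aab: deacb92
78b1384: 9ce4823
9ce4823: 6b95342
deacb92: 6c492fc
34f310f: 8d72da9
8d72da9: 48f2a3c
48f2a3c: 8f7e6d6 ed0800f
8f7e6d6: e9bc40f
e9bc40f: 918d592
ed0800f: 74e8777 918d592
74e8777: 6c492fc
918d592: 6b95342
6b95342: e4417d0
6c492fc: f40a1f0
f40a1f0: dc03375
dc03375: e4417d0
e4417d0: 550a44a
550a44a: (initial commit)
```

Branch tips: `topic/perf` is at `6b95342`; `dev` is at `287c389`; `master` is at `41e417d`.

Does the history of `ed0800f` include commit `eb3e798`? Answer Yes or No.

Ancestors of ed0800f: {550a44a, 6b95342, 6c492fc, 74e8777, 918d592, dc03375, e4417d0, ed0800f, f40a1f0}.
eb3e798 is not in that set, so it is not an ancestor of ed0800f.

No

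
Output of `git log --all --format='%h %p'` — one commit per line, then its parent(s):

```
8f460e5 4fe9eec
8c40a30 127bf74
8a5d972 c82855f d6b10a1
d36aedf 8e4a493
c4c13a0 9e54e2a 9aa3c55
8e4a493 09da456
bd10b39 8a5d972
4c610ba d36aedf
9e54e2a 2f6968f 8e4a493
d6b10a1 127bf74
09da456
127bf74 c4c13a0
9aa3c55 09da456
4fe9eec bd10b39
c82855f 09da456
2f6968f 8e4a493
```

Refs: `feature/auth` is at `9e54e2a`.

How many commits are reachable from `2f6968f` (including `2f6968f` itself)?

Walking parent pointers from 2f6968f: reachable set = {09da456, 2f6968f, 8e4a493}.
That is 3 commits.

3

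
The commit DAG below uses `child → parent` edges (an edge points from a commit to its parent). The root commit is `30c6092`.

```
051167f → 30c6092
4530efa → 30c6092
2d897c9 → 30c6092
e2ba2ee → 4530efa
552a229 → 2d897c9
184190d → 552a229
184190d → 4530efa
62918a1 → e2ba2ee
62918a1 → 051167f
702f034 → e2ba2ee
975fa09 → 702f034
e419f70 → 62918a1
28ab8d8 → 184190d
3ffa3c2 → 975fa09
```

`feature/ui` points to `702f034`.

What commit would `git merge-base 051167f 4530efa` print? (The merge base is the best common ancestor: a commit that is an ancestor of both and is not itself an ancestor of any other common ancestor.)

30c6092

Ancestors of 051167f: {051167f, 30c6092}.
Ancestors of 4530efa: {30c6092, 4530efa}.
Common ancestors: {30c6092}.
The only common ancestor is 30c6092, so it is the merge base.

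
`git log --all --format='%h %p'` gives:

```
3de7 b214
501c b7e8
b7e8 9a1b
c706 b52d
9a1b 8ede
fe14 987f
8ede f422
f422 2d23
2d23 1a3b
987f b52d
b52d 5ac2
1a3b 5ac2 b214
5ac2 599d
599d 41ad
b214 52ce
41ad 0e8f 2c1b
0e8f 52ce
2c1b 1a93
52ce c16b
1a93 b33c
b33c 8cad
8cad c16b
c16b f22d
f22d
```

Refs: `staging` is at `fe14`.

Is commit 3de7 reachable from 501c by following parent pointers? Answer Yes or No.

No

Ancestors of 501c: {0e8f, 1a3b, 1a93, 2c1b, 2d23, 41ad, 501c, 52ce, 599d, 5ac2, 8cad, 8ede, 9a1b, b214, b33c, b7e8, c16b, f22d, f422}.
3de7 is not in that set, so it is not an ancestor of 501c.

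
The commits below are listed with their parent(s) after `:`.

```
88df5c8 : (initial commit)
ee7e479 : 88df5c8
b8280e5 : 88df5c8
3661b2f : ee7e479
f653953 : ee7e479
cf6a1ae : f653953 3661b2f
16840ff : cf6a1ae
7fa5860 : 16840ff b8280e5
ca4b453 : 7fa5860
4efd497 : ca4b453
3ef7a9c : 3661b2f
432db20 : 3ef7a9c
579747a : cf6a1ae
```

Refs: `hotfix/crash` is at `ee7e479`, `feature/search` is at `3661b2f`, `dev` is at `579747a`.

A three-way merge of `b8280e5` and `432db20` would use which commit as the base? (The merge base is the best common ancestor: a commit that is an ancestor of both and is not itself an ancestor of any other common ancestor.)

88df5c8

Ancestors of b8280e5: {88df5c8, b8280e5}.
Ancestors of 432db20: {3661b2f, 3ef7a9c, 432db20, 88df5c8, ee7e479}.
Common ancestors: {88df5c8}.
The only common ancestor is 88df5c8, so it is the merge base.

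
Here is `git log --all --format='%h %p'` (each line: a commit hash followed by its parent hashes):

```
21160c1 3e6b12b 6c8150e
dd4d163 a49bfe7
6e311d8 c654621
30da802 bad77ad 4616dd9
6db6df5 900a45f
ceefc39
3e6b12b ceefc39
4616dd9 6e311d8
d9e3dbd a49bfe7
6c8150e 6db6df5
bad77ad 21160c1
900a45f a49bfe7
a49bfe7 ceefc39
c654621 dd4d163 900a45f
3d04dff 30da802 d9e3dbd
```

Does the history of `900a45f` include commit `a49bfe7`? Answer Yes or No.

Ancestors of 900a45f (commits reachable by following parents): {900a45f, a49bfe7, ceefc39}.
a49bfe7 is in that set, so it is an ancestor of 900a45f.

Yes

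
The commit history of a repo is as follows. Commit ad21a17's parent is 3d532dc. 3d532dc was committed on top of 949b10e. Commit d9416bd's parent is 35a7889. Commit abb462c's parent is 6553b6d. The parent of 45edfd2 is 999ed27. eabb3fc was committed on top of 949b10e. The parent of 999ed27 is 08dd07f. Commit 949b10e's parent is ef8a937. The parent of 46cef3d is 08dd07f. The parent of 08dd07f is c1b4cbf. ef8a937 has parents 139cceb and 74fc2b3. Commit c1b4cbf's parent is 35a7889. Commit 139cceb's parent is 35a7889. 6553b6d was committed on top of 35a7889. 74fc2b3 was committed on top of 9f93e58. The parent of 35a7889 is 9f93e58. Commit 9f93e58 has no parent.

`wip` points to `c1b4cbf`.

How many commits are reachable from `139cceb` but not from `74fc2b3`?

Reachable from 139cceb: {139cceb, 35a7889, 9f93e58}.
Reachable from 74fc2b3: {74fc2b3, 9f93e58}.
In 139cceb's history but not 74fc2b3's: {139cceb, 35a7889} — 2 commits.

2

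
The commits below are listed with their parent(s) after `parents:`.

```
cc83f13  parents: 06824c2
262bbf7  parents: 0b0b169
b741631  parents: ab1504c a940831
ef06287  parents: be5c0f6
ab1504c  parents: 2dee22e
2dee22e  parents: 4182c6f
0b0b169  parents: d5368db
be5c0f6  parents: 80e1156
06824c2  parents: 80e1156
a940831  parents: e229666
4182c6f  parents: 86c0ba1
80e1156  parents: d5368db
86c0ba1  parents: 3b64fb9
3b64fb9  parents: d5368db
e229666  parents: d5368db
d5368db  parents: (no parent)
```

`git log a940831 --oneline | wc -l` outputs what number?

Walking parent pointers from a940831: reachable set = {a940831, d5368db, e229666}.
That is 3 commits.

3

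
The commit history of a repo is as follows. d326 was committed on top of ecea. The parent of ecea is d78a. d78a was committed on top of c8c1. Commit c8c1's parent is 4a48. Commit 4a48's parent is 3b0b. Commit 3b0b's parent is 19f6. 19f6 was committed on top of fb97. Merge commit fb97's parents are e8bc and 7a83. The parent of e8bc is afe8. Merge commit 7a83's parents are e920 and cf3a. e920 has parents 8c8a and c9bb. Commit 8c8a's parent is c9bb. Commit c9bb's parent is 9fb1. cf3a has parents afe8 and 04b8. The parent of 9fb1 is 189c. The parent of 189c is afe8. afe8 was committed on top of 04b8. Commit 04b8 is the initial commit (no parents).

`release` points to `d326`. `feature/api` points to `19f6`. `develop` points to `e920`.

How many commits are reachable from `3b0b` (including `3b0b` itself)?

Walking parent pointers from 3b0b: reachable set = {04b8, 189c, 19f6, 3b0b, 7a83, 8c8a, 9fb1, afe8, c9bb, cf3a, e8bc, e920, fb97}.
That is 13 commits.

13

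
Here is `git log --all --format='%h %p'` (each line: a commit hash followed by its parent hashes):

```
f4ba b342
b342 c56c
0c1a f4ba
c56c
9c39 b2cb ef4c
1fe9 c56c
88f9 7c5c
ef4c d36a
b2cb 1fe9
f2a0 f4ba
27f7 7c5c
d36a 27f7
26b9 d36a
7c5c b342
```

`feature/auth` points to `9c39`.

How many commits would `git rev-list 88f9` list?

Walking parent pointers from 88f9: reachable set = {7c5c, 88f9, b342, c56c}.
That is 4 commits.

4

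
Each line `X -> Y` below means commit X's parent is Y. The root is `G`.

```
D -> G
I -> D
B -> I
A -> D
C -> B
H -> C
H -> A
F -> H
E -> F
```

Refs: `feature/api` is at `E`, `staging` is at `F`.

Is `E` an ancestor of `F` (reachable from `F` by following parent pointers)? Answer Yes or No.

No

Ancestors of F: {A, B, C, D, F, G, H, I}.
E is not in that set, so it is not an ancestor of F.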